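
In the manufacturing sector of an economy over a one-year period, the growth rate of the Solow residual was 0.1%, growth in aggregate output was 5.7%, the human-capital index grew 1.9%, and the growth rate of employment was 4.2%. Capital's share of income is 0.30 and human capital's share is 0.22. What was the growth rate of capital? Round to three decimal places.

Capital grew 10.553%.

Labor's share = 1 − 0.3 − 0.22 = 0.48.
gY = gA + 0.22×1.9 + 0.48×4.2 + 0.3×g.
0.3×g = 5.7 − 0.1 − 2.434 = 3.166.
g = 3.166 / 0.3 = 10.55333%.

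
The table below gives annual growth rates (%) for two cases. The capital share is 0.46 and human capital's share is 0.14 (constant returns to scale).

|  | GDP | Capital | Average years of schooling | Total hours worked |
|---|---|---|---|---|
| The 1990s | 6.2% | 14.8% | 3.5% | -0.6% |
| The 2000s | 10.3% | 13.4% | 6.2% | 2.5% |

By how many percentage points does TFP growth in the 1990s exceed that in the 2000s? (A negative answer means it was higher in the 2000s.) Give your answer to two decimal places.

-3.13 percentage points

Labor's share = 1 − 0.46 − 0.14 = 0.4.
The 1990s: TFP = 6.2 − 6.808 − 0.49 + 0.24 = -0.858%.
The 2000s: TFP = 10.3 − 6.164 − 0.868 − 1 = 2.268%.
Difference = -0.858 − (2.268) = -3.126 pp.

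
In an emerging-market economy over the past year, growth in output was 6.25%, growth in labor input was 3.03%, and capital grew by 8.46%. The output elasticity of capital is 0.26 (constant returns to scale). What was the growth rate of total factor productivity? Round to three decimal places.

Labor's share = 1 − 0.26 = 0.74.
Capital: 0.26 × 8.46 = 2.1996 pp.
Labor input: 0.74 × 3.03 = 2.2422 pp.
TFP growth = 6.25 − 4.4418 = 1.8082%.

Total factor productivity grew 1.808%.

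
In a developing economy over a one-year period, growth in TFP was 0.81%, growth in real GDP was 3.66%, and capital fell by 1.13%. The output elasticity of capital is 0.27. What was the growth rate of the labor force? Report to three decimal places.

Labor's share = 1 − 0.27 = 0.73.
gY = gA + 0.27×(-1.13) + 0.73×g.
0.73×g = 3.66 − 0.81 + 0.3051 = 3.1551.
g = 3.1551 / 0.73 = 4.32205%.

The labor force grew 4.322%.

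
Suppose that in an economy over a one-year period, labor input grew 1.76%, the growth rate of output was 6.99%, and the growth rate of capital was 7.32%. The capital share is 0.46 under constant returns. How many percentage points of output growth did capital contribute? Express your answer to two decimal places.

Contribution = share × growth = 0.46 × 7.32 = 3.3672 pp.

3.37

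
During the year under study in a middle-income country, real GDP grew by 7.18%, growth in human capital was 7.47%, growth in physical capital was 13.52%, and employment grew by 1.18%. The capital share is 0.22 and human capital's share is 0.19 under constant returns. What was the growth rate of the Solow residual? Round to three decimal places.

2.090%

Labor's share = 1 − 0.22 − 0.19 = 0.59.
Physical capital: 0.22 × 13.52 = 2.9744 pp.
Human capital: 0.19 × 7.47 = 1.4193 pp.
Employment: 0.59 × 1.18 = 0.6962 pp.
TFP growth = 7.18 − 5.0899 = 2.0901%.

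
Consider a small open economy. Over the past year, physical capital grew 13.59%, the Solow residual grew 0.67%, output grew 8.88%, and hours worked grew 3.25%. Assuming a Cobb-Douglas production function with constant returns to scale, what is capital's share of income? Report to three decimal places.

Capital's share of income is 0.480.

gY = gA + α·gK + (1−α)·gL, so gY − gA − gL = α(gK − gL).
8.88 − 0.67 − 3.25 = α × (13.59 − 3.25).
4.96 = 10.34 α, so α = 0.47969.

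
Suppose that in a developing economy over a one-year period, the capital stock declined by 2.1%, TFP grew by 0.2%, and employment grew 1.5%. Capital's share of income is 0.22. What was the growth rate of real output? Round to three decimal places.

Labor's share = 1 − 0.22 = 0.78.
The capital stock: 0.22 × (-2.1) = -0.462 pp.
Employment: 0.78 × 1.5 = 1.17 pp.
Output growth = 0.2 + 0.708 = 0.908%.

0.908%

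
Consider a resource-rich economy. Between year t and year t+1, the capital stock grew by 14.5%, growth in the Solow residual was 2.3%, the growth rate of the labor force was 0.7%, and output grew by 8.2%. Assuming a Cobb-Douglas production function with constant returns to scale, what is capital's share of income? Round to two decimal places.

gY = gA + α·gK + (1−α)·gL, so gY − gA − gL = α(gK − gL).
8.2 − 2.3 − 0.7 = α × (14.5 − 0.7).
5.2 = 13.8 α, so α = 0.3768.

Capital's share of income is 0.38.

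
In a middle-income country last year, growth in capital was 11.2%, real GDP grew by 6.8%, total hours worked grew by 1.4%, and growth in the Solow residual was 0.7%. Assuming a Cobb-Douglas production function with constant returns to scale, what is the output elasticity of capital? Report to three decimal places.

α = 0.480

gY = gA + α·gK + (1−α)·gL, so gY − gA − gL = α(gK − gL).
6.8 − 0.7 − 1.4 = α × (11.2 − 1.4).
4.7 = 9.8 α, so α = 0.47959.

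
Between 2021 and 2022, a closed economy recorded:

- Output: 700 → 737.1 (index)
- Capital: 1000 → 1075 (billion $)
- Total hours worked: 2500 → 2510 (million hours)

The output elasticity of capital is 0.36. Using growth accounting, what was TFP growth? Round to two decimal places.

TFP grew 2.34%.

Output growth = (737.1 − 700) / 700 = 5.3%.
Capital growth = (1075 − 1000) / 1000 = 7.5%.
Total hours worked growth = (2510 − 2500) / 2500 = 0.4%.
Labor's share = 1 − 0.36 = 0.64.
Capital: 0.36 × 7.5 = 2.7 pp.
Total hours worked: 0.64 × 0.4 = 0.256 pp.
TFP growth = 5.3 − 2.956 = 2.344%.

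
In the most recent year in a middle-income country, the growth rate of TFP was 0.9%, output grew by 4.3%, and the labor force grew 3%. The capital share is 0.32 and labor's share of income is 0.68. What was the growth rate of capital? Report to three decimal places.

Labor's share = 1 − 0.32 = 0.68.
gY = gA + 0.68×3 + 0.32×g.
0.32×g = 4.3 − 0.9 − 2.04 = 1.36.
g = 1.36 / 0.32 = 4.25%.

4.250%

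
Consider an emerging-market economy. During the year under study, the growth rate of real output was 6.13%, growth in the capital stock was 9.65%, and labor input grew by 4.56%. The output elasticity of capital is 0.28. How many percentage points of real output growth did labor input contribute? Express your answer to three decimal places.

3.283

Labor's share = 1 − 0.28 = 0.72.
Contribution = share × growth = 0.72 × 4.56 = 3.2832 pp.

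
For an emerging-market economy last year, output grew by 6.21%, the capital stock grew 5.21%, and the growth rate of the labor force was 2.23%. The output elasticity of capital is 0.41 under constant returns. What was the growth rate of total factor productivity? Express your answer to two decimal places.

Total factor productivity growth was 2.76%.

Labor's share = 1 − 0.41 = 0.59.
The capital stock: 0.41 × 5.21 = 2.1361 pp.
The labor force: 0.59 × 2.23 = 1.3157 pp.
TFP growth = 6.21 − 3.4518 = 2.7582%.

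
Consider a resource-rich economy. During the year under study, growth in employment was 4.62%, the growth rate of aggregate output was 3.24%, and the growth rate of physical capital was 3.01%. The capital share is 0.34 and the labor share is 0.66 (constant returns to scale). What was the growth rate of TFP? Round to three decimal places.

Labor's share = 1 − 0.34 = 0.66.
Physical capital: 0.34 × 3.01 = 1.0234 pp.
Employment: 0.66 × 4.62 = 3.0492 pp.
TFP growth = 3.24 − 4.0726 = -0.8326%.

-0.833%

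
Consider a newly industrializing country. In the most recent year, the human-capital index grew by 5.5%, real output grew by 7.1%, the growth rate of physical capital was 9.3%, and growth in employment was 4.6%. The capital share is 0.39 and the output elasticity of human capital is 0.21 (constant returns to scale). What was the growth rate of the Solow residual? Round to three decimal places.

Labor's share = 1 − 0.39 − 0.21 = 0.4.
Physical capital: 0.39 × 9.3 = 3.627 pp.
The human-capital index: 0.21 × 5.5 = 1.155 pp.
Employment: 0.4 × 4.6 = 1.84 pp.
TFP growth = 7.1 − 6.622 = 0.478%.

0.478%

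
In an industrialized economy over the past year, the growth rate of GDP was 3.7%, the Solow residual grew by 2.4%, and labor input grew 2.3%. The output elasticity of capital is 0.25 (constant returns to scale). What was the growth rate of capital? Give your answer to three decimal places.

-1.700%

Labor's share = 1 − 0.25 = 0.75.
gY = gA + 0.75×2.3 + 0.25×g.
0.25×g = 3.7 − 2.4 − 1.725 = -0.425.
g = -0.425 / 0.25 = -1.7%.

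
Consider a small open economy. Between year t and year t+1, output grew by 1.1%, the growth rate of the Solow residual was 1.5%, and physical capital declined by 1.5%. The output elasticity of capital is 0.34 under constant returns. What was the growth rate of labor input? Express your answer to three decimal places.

Labor's share = 1 − 0.34 = 0.66.
gY = gA + 0.34×(-1.5) + 0.66×g.
0.66×g = 1.1 − 1.5 + 0.51 = 0.11.
g = 0.11 / 0.66 = 0.16667%.

0.167%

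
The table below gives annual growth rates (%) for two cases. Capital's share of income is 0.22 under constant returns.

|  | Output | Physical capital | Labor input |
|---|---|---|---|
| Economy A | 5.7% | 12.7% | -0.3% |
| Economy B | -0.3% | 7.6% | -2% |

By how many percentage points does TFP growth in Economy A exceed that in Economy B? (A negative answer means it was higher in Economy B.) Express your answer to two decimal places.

3.55 percentage points

Labor's share = 1 − 0.22 = 0.78.
Economy A: TFP = 5.7 − 2.794 + 0.234 = 3.14%.
Economy B: TFP = -0.3 − 1.672 + 1.56 = -0.412%.
Difference = 3.14 − (-0.412) = 3.552 pp.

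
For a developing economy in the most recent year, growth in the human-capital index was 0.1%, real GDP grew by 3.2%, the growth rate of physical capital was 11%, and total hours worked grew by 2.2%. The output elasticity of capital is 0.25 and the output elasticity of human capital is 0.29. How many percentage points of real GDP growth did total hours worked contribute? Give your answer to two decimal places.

1.01 pp

Labor's share = 1 − 0.25 − 0.29 = 0.46.
Contribution = share × growth = 0.46 × 2.2 = 1.012 pp.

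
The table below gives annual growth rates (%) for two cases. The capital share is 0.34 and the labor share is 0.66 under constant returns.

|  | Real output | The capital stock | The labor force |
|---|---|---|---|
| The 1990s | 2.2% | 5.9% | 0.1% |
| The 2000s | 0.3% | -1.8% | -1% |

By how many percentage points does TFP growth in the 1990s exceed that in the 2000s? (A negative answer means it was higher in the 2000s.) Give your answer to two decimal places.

Labor's share = 1 − 0.34 = 0.66.
The 1990s: TFP = 2.2 − 2.006 − 0.066 = 0.128%.
The 2000s: TFP = 0.3 + 0.612 + 0.66 = 1.572%.
Difference = 0.128 − (1.572) = -1.444 pp.

-1.44 percentage points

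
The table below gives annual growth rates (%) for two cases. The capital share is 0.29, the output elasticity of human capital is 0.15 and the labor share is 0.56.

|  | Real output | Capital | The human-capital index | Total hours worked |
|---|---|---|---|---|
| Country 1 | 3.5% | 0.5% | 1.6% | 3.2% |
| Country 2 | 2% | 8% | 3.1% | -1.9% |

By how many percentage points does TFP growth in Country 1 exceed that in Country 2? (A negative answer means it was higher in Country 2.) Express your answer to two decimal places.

Labor's share = 1 − 0.29 − 0.15 = 0.56.
Country 1: TFP = 3.5 − 0.145 − 0.24 − 1.792 = 1.323%.
Country 2: TFP = 2 − 2.32 − 0.465 + 1.064 = 0.279%.
Difference = 1.323 − (0.279) = 1.044 pp.

1.04 percentage points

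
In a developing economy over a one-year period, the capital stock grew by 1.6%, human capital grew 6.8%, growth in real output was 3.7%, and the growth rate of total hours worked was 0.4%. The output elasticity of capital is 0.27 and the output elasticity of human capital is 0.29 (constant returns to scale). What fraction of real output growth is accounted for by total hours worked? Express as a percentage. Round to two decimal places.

Labor's share = 1 − 0.27 − 0.29 = 0.44.
Total hours worked contributed 0.44 × 0.4 = 0.176 pp.
Share of growth = 0.176 / 3.7 × 100 = 4.7568%.

4.76%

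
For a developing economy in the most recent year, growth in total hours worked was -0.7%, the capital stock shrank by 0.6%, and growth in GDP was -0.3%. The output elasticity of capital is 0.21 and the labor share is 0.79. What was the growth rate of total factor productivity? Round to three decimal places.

Labor's share = 1 − 0.21 = 0.79.
The capital stock: 0.21 × (-0.6) = -0.126 pp.
Total hours worked: 0.79 × (-0.7) = -0.553 pp.
TFP growth = -0.3 + 0.679 = 0.379%.

0.379%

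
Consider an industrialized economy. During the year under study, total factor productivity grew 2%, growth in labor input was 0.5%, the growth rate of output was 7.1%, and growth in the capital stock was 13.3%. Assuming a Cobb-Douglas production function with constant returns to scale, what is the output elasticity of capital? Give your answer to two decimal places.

α = 0.36

gY = gA + α·gK + (1−α)·gL, so gY − gA − gL = α(gK − gL).
7.1 − 2 − 0.5 = α × (13.3 − 0.5).
4.6 = 12.8 α, so α = 0.3594.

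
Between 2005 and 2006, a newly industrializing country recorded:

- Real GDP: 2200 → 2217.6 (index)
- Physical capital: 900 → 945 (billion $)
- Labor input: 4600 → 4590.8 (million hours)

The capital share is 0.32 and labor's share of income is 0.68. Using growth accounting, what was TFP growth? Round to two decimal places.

Real GDP growth = (2217.6 − 2200) / 2200 = 0.8%.
Physical capital growth = (945 − 900) / 900 = 5%.
Labor input growth = (4590.8 − 4600) / 4600 = -0.2%.
Labor's share = 1 − 0.32 = 0.68.
Physical capital: 0.32 × 5 = 1.6 pp.
Labor input: 0.68 × (-0.2) = -0.136 pp.
TFP growth = 0.8 − 1.464 = -0.664%.

-0.66%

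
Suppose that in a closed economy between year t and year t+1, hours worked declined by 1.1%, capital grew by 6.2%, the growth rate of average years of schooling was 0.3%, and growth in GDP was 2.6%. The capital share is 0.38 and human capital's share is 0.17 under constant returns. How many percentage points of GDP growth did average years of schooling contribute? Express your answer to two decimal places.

0.05 percentage points

Contribution = share × growth = 0.17 × 0.3 = 0.051 pp.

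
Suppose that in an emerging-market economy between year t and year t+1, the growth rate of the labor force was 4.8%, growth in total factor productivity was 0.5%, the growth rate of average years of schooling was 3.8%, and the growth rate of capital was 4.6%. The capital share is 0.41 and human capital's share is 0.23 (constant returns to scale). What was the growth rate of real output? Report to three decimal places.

Real output growth was 4.988%.

Labor's share = 1 − 0.41 − 0.23 = 0.36.
Capital: 0.41 × 4.6 = 1.886 pp.
Average years of schooling: 0.23 × 3.8 = 0.874 pp.
The labor force: 0.36 × 4.8 = 1.728 pp.
Output growth = 0.5 + 4.488 = 4.988%.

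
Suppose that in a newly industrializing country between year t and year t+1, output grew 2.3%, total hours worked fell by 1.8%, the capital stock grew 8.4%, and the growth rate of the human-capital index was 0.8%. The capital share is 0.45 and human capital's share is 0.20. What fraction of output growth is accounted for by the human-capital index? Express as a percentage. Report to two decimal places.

The human-capital index contributed 0.2 × 0.8 = 0.16 pp.
Share of growth = 0.16 / 2.3 × 100 = 6.9565%.

The human-capital index accounted for 6.96% of growth.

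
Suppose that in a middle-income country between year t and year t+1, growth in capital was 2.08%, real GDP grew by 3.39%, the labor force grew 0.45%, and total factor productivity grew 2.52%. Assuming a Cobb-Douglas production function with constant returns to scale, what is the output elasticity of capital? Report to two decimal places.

α = 0.26

gY = gA + α·gK + (1−α)·gL, so gY − gA − gL = α(gK − gL).
3.39 − 2.52 − 0.45 = α × (2.08 − 0.45).
0.42 = 1.63 α, so α = 0.2577.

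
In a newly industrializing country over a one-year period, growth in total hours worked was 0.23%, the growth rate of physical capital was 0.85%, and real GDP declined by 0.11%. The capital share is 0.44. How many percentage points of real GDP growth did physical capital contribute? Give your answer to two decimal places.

0.37 pp

Contribution = share × growth = 0.44 × 0.85 = 0.374 pp.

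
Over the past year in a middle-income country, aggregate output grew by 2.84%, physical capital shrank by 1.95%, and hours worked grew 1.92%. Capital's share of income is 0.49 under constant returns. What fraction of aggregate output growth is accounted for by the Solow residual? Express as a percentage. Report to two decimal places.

Labor's share = 1 − 0.49 = 0.51.
Physical capital: 0.49 × (-1.95) = -0.9555 pp.
Hours worked: 0.51 × 1.92 = 0.9792 pp.
TFP growth = 2.84 − 0.0237 = 2.8163%.
TFP share of growth = 2.8163 / 2.84 × 100 = 99.1655%.

99.17%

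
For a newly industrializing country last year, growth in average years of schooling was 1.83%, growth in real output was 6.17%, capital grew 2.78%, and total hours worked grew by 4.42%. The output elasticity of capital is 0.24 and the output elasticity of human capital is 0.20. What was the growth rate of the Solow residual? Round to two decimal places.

Labor's share = 1 − 0.24 − 0.2 = 0.56.
Capital: 0.24 × 2.78 = 0.6672 pp.
Average years of schooling: 0.2 × 1.83 = 0.366 pp.
Total hours worked: 0.56 × 4.42 = 2.4752 pp.
TFP growth = 6.17 − 3.5084 = 2.6616%.

The Solow residual growth was 2.66%.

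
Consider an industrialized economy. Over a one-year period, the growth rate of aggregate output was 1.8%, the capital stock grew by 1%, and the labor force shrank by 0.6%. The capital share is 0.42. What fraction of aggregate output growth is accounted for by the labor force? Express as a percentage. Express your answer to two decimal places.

The labor force accounted for -19.33% of growth.

Labor's share = 1 − 0.42 = 0.58.
The labor force contributed 0.58 × (-0.6) = -0.348 pp.
Share of growth = -0.348 / 1.8 × 100 = -19.3333%.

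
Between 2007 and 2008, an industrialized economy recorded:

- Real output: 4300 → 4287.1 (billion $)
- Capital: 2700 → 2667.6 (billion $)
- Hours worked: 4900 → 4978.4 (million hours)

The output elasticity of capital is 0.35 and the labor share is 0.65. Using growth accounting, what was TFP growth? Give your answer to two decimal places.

-0.92%

Real output growth = (4287.1 − 4300) / 4300 = -0.3%.
Capital growth = (2667.6 − 2700) / 2700 = -1.2%.
Hours worked growth = (4978.4 − 4900) / 4900 = 1.6%.
Labor's share = 1 − 0.35 = 0.65.
Capital: 0.35 × (-1.2) = -0.42 pp.
Hours worked: 0.65 × 1.6 = 1.04 pp.
TFP growth = -0.3 − 0.62 = -0.92%.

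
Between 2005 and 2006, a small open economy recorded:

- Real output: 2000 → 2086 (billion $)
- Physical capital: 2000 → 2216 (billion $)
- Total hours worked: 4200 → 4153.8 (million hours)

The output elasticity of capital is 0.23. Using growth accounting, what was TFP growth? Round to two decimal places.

2.66%

Real output growth = (2086 − 2000) / 2000 = 4.3%.
Physical capital growth = (2216 − 2000) / 2000 = 10.8%.
Total hours worked growth = (4153.8 − 4200) / 4200 = -1.1%.
Labor's share = 1 − 0.23 = 0.77.
Physical capital: 0.23 × 10.8 = 2.484 pp.
Total hours worked: 0.77 × (-1.1) = -0.847 pp.
TFP growth = 4.3 − 1.637 = 2.663%.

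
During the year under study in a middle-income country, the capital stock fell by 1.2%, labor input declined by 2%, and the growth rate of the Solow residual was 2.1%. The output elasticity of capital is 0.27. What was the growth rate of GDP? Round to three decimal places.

Labor's share = 1 − 0.27 = 0.73.
The capital stock: 0.27 × (-1.2) = -0.324 pp.
Labor input: 0.73 × (-2) = -1.46 pp.
Output growth = 2.1 + (-1.784) = 0.316%.

0.316%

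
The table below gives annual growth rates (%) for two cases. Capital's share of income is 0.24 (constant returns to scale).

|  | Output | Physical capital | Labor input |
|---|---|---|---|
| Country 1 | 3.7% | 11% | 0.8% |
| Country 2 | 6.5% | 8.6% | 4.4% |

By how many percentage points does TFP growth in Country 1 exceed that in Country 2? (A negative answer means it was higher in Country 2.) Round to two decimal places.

-0.64 percentage points

Labor's share = 1 − 0.24 = 0.76.
Country 1: TFP = 3.7 − 2.64 − 0.608 = 0.452%.
Country 2: TFP = 6.5 − 2.064 − 3.344 = 1.092%.
Difference = 0.452 − (1.092) = -0.64 pp.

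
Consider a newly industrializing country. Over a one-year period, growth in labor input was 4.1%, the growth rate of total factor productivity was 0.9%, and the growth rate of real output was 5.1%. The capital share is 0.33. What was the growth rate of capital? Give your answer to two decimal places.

Labor's share = 1 − 0.33 = 0.67.
gY = gA + 0.67×4.1 + 0.33×g.
0.33×g = 5.1 − 0.9 − 2.747 = 1.453.
g = 1.453 / 0.33 = 4.403%.

4.40%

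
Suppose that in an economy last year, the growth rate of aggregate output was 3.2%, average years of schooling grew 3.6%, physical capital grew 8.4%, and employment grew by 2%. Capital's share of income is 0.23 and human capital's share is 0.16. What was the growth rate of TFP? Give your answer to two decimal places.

-0.53%

Labor's share = 1 − 0.23 − 0.16 = 0.61.
Physical capital: 0.23 × 8.4 = 1.932 pp.
Average years of schooling: 0.16 × 3.6 = 0.576 pp.
Employment: 0.61 × 2 = 1.22 pp.
TFP growth = 3.2 − 3.728 = -0.528%.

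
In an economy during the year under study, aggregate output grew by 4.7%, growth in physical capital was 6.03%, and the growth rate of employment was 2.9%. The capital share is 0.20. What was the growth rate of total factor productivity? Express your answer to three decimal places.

Total factor productivity growth was 1.174%.

Labor's share = 1 − 0.2 = 0.8.
Physical capital: 0.2 × 6.03 = 1.206 pp.
Employment: 0.8 × 2.9 = 2.32 pp.
TFP growth = 4.7 − 3.526 = 1.174%.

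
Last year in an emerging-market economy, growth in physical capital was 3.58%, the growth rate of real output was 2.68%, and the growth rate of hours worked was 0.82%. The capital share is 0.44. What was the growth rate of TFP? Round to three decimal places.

Labor's share = 1 − 0.44 = 0.56.
Physical capital: 0.44 × 3.58 = 1.5752 pp.
Hours worked: 0.56 × 0.82 = 0.4592 pp.
TFP growth = 2.68 − 2.0344 = 0.6456%.

0.646%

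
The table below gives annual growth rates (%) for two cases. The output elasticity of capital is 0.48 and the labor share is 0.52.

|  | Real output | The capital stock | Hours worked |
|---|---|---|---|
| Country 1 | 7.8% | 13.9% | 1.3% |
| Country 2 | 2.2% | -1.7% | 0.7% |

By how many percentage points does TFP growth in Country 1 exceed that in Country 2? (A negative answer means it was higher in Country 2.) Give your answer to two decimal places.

Labor's share = 1 − 0.48 = 0.52.
Country 1: TFP = 7.8 − 6.672 − 0.676 = 0.452%.
Country 2: TFP = 2.2 + 0.816 − 0.364 = 2.652%.
Difference = 0.452 − (2.652) = -2.2 pp.

-2.20 percentage points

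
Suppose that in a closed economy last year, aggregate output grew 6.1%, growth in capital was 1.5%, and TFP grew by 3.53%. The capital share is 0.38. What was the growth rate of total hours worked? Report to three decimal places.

Labor's share = 1 − 0.38 = 0.62.
gY = gA + 0.38×1.5 + 0.62×g.
0.62×g = 6.1 − 3.53 − 0.57 = 2.
g = 2 / 0.62 = 3.22581%.

3.226%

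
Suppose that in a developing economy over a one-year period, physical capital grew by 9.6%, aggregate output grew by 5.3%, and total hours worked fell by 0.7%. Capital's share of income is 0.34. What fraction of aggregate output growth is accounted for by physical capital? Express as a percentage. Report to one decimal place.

Physical capital contributed 0.34 × 9.6 = 3.264 pp.
Share of growth = 3.264 / 5.3 × 100 = 61.585%.

Physical capital accounted for 61.6% of growth.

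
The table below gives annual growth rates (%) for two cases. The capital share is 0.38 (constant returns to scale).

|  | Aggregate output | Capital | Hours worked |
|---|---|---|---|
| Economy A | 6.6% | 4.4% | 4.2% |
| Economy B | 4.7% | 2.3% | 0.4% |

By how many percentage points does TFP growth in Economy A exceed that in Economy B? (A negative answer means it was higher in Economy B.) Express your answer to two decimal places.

-1.25 percentage points

Labor's share = 1 − 0.38 = 0.62.
Economy A: TFP = 6.6 − 1.672 − 2.604 = 2.324%.
Economy B: TFP = 4.7 − 0.874 − 0.248 = 3.578%.
Difference = 2.324 − (3.578) = -1.254 pp.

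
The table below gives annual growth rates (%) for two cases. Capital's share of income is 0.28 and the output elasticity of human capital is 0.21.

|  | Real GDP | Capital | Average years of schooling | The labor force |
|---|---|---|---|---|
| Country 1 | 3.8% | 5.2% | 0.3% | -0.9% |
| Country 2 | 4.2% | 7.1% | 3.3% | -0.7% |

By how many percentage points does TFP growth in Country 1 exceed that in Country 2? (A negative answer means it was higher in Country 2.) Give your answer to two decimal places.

0.86 percentage points

Labor's share = 1 − 0.28 − 0.21 = 0.51.
Country 1: TFP = 3.8 − 1.456 − 0.063 + 0.459 = 2.74%.
Country 2: TFP = 4.2 − 1.988 − 0.693 + 0.357 = 1.876%.
Difference = 2.74 − (1.876) = 0.864 pp.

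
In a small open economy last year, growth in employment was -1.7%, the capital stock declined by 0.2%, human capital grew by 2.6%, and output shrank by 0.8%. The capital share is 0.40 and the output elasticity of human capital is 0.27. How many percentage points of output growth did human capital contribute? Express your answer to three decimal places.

Contribution = share × growth = 0.27 × 2.6 = 0.702 pp.

0.702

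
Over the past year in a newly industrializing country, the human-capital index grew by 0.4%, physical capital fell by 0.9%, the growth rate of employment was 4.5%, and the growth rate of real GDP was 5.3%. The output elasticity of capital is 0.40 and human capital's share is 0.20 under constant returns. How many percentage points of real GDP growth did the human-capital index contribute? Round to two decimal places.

Contribution = share × growth = 0.2 × 0.4 = 0.08 pp.

0.08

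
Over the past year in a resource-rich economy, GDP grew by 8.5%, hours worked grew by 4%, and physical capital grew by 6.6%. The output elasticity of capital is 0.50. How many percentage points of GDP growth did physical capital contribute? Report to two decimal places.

Contribution = share × growth = 0.5 × 6.6 = 3.3 pp.

3.30 pp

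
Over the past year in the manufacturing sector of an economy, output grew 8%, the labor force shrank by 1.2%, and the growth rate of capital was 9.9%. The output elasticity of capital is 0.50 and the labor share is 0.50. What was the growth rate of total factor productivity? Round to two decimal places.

Labor's share = 1 − 0.5 = 0.5.
Capital: 0.5 × 9.9 = 4.95 pp.
The labor force: 0.5 × (-1.2) = -0.6 pp.
TFP growth = 8 − 4.35 = 3.65%.

3.65%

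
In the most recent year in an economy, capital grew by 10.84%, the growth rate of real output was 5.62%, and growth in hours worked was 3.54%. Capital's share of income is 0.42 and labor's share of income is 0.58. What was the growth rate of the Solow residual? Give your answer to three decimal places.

-0.986%

Labor's share = 1 − 0.42 = 0.58.
Capital: 0.42 × 10.84 = 4.5528 pp.
Hours worked: 0.58 × 3.54 = 2.0532 pp.
TFP growth = 5.62 − 6.606 = -0.986%.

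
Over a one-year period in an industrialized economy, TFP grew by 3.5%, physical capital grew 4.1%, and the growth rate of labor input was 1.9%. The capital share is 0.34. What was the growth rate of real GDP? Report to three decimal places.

Labor's share = 1 − 0.34 = 0.66.
Physical capital: 0.34 × 4.1 = 1.394 pp.
Labor input: 0.66 × 1.9 = 1.254 pp.
Output growth = 3.5 + 2.648 = 6.148%.

6.148%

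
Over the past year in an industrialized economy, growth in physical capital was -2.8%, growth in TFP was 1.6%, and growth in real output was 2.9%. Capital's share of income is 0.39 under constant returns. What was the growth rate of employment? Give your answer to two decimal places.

Labor's share = 1 − 0.39 = 0.61.
gY = gA + 0.39×(-2.8) + 0.61×g.
0.61×g = 2.9 − 1.6 + 1.092 = 2.392.
g = 2.392 / 0.61 = 3.9213%.

Employment growth was 3.92%.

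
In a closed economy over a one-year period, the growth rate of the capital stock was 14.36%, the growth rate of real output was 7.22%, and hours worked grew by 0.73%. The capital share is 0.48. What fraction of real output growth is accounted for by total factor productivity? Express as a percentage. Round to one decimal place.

Labor's share = 1 − 0.48 = 0.52.
The capital stock: 0.48 × 14.36 = 6.8928 pp.
Hours worked: 0.52 × 0.73 = 0.3796 pp.
TFP growth = 7.22 − 7.2724 = -0.0524%.
TFP share of growth = -0.0524 / 7.22 × 100 = -0.726%.

-0.7%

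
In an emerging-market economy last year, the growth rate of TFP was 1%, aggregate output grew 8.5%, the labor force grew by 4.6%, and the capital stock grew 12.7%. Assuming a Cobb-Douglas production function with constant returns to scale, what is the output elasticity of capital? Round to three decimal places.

gY = gA + α·gK + (1−α)·gL, so gY − gA − gL = α(gK − gL).
8.5 − 1 − 4.6 = α × (12.7 − 4.6).
2.9 = 8.1 α, so α = 0.35802.

0.358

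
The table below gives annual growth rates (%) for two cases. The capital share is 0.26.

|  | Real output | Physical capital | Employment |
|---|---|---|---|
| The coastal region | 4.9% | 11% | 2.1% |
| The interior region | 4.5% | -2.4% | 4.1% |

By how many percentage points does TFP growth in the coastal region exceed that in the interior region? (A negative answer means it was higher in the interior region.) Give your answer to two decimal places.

-1.60 percentage points

Labor's share = 1 − 0.26 = 0.74.
The coastal region: TFP = 4.9 − 2.86 − 1.554 = 0.486%.
The interior region: TFP = 4.5 + 0.624 − 3.034 = 2.09%.
Difference = 0.486 − (2.09) = -1.604 pp.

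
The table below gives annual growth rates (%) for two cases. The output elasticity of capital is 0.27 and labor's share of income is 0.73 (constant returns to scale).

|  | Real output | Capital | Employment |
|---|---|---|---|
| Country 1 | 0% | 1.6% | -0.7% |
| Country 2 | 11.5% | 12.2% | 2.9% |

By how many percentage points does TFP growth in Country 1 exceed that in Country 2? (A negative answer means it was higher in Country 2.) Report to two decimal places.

Labor's share = 1 − 0.27 = 0.73.
Country 1: TFP = 0 − 0.432 + 0.511 = 0.079%.
Country 2: TFP = 11.5 − 3.294 − 2.117 = 6.089%.
Difference = 0.079 − (6.089) = -6.01 pp.

-6.01 percentage points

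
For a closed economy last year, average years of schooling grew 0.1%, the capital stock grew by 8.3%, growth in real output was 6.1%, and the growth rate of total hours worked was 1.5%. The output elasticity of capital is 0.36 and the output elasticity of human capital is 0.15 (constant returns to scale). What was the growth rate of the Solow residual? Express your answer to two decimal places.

Labor's share = 1 − 0.36 − 0.15 = 0.49.
The capital stock: 0.36 × 8.3 = 2.988 pp.
Average years of schooling: 0.15 × 0.1 = 0.015 pp.
Total hours worked: 0.49 × 1.5 = 0.735 pp.
TFP growth = 6.1 − 3.738 = 2.362%.

2.36%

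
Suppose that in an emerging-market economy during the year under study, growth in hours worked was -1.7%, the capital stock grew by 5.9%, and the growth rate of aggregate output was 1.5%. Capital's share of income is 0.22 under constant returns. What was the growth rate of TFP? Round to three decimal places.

TFP grew 1.528%.

Labor's share = 1 − 0.22 = 0.78.
The capital stock: 0.22 × 5.9 = 1.298 pp.
Hours worked: 0.78 × (-1.7) = -1.326 pp.
TFP growth = 1.5 + 0.028 = 1.528%.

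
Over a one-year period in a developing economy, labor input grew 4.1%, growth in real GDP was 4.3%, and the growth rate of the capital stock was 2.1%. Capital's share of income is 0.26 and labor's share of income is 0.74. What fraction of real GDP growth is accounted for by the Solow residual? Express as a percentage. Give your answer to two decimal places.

16.74%

Labor's share = 1 − 0.26 = 0.74.
The capital stock: 0.26 × 2.1 = 0.546 pp.
Labor input: 0.74 × 4.1 = 3.034 pp.
TFP growth = 4.3 − 3.58 = 0.72%.
TFP share of growth = 0.72 / 4.3 × 100 = 16.7442%.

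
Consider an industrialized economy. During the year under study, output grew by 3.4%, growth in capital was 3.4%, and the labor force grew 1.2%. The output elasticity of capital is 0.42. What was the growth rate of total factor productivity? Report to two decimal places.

1.28%

Labor's share = 1 − 0.42 = 0.58.
Capital: 0.42 × 3.4 = 1.428 pp.
The labor force: 0.58 × 1.2 = 0.696 pp.
TFP growth = 3.4 − 2.124 = 1.276%.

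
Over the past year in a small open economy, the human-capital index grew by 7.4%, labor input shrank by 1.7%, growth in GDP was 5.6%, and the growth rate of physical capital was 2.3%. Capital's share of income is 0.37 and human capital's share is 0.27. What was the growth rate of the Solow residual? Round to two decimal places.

3.36%

Labor's share = 1 − 0.37 − 0.27 = 0.36.
Physical capital: 0.37 × 2.3 = 0.851 pp.
The human-capital index: 0.27 × 7.4 = 1.998 pp.
Labor input: 0.36 × (-1.7) = -0.612 pp.
TFP growth = 5.6 − 2.237 = 3.363%.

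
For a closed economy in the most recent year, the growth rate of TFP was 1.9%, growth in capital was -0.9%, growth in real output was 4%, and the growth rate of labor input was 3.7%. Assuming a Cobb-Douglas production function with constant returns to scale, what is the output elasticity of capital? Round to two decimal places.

gY = gA + α·gK + (1−α)·gL, so gY − gA − gL = α(gK − gL).
4 − 1.9 − 3.7 = α × (-0.9 − 3.7).
-1.6 = -4.6 α, so α = 0.3478.

0.35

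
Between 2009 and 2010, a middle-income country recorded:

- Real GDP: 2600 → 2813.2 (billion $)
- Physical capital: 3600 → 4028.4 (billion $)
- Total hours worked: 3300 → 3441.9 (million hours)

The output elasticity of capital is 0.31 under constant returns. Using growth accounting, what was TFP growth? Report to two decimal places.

Real GDP growth = (2813.2 − 2600) / 2600 = 8.2%.
Physical capital growth = (4028.4 − 3600) / 3600 = 11.9%.
Total hours worked growth = (3441.9 − 3300) / 3300 = 4.3%.
Labor's share = 1 − 0.31 = 0.69.
Physical capital: 0.31 × 11.9 = 3.689 pp.
Total hours worked: 0.69 × 4.3 = 2.967 pp.
TFP growth = 8.2 − 6.656 = 1.544%.

1.54%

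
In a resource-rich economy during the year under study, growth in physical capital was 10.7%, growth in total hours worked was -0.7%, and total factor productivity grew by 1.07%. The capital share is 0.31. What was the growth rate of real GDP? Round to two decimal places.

3.90%

Labor's share = 1 − 0.31 = 0.69.
Physical capital: 0.31 × 10.7 = 3.317 pp.
Total hours worked: 0.69 × (-0.7) = -0.483 pp.
Output growth = 1.07 + 2.834 = 3.904%.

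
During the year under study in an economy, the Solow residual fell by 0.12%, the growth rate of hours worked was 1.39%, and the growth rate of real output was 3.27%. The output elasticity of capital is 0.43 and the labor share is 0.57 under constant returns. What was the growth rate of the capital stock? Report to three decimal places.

Labor's share = 1 − 0.43 = 0.57.
gY = gA + 0.57×1.39 + 0.43×g.
0.43×g = 3.27 + 0.12 − 0.7923 = 2.5977.
g = 2.5977 / 0.43 = 6.04116%.

The capital stock grew 6.041%.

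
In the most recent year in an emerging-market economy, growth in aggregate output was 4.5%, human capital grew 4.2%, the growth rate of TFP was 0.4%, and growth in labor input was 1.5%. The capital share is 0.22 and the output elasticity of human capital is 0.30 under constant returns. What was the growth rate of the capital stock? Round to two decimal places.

9.64%

Labor's share = 1 − 0.22 − 0.3 = 0.48.
gY = gA + 0.3×4.2 + 0.48×1.5 + 0.22×g.
0.22×g = 4.5 − 0.4 − 1.98 = 2.12.
g = 2.12 / 0.22 = 9.6364%.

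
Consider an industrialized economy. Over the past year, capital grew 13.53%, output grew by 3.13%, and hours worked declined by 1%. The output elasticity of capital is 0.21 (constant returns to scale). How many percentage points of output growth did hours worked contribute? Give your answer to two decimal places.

-0.79 pp

Labor's share = 1 − 0.21 = 0.79.
Contribution = share × growth = 0.79 × (-1) = -0.79 pp.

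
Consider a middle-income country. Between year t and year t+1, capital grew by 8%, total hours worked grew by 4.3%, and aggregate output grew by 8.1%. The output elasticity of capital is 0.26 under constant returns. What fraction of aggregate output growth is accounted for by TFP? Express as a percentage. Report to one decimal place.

35.0%

Labor's share = 1 − 0.26 = 0.74.
Capital: 0.26 × 8 = 2.08 pp.
Total hours worked: 0.74 × 4.3 = 3.182 pp.
TFP growth = 8.1 − 5.262 = 2.838%.
TFP share of growth = 2.838 / 8.1 × 100 = 35.037%.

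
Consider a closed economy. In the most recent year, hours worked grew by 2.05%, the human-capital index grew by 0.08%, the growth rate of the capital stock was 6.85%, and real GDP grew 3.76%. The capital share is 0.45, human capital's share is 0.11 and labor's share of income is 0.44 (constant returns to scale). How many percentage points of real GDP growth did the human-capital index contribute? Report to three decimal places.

0.009 percentage points

Contribution = share × growth = 0.11 × 0.08 = 0.0088 pp.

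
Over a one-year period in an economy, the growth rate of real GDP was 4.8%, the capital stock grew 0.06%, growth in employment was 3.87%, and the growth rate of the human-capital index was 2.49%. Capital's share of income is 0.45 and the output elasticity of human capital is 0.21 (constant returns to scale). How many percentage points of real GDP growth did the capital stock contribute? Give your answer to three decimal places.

0.027 pp

Contribution = share × growth = 0.45 × 0.06 = 0.027 pp.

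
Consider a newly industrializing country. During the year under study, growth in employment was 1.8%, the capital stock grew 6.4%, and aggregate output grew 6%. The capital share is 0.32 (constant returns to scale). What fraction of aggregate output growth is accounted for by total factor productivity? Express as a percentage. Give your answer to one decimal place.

45.5%

Labor's share = 1 − 0.32 = 0.68.
The capital stock: 0.32 × 6.4 = 2.048 pp.
Employment: 0.68 × 1.8 = 1.224 pp.
TFP growth = 6 − 3.272 = 2.728%.
TFP share of growth = 2.728 / 6 × 100 = 45.467%.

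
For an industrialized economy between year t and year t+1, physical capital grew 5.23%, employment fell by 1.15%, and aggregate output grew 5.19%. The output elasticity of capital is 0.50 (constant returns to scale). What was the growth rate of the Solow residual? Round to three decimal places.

Labor's share = 1 − 0.5 = 0.5.
Physical capital: 0.5 × 5.23 = 2.615 pp.
Employment: 0.5 × (-1.15) = -0.575 pp.
TFP growth = 5.19 − 2.04 = 3.15%.

3.150%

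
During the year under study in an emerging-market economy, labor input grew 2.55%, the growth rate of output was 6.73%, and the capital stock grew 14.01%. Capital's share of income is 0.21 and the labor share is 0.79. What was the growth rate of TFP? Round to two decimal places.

TFP growth was 1.77%.

Labor's share = 1 − 0.21 = 0.79.
The capital stock: 0.21 × 14.01 = 2.9421 pp.
Labor input: 0.79 × 2.55 = 2.0145 pp.
TFP growth = 6.73 − 4.9566 = 1.7734%.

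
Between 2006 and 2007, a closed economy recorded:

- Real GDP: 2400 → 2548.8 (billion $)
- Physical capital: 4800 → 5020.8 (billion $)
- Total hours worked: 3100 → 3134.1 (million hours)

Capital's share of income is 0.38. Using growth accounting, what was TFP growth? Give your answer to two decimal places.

TFP growth was 3.77%.

Real GDP growth = (2548.8 − 2400) / 2400 = 6.2%.
Physical capital growth = (5020.8 − 4800) / 4800 = 4.6%.
Total hours worked growth = (3134.1 − 3100) / 3100 = 1.1%.
Labor's share = 1 − 0.38 = 0.62.
Physical capital: 0.38 × 4.6 = 1.748 pp.
Total hours worked: 0.62 × 1.1 = 0.682 pp.
TFP growth = 6.2 − 2.43 = 3.77%.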